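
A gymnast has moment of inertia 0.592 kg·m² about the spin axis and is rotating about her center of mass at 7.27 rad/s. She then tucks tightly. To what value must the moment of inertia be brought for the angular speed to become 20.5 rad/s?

With no external torque about the axis, L is conserved: I₁ω₁ = I₂ω₂.
I₂ = I₁ω₁ / ω₂ = (0.592)(7.27) / (20.5) = 0.2099 kg·m².

I₂ ≈ 0.210 kg·m²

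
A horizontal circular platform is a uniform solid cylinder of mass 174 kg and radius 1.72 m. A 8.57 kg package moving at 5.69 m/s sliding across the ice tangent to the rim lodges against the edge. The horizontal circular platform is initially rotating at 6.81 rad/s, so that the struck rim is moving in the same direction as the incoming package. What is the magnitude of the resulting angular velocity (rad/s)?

|ω_f| ≈ 6.50 rad/s

The axle reaction passes through the central axle and exerts no torque about it; angular momentum about the central axle is conserved through the impact.
I_p = ½(174)(1.72)² = 257.4 kg·m². Taking the sense of the package's angular momentum as positive, L_{package} = m v R = (8.57)(5.69)(1.72) = 83.87 kg·m²/s.
L_i = +I_p ω_p + m v R = +(257.4)(6.81) + 83.87 = 1837 kg·m²/s.
After sticking, I_f = I_p + m R² = 257.4 + (8.57)(1.72)² = 282.7 kg·m².
ω_f = L_i / I_f = 1837 / 282.7 = 6.496 rad/s.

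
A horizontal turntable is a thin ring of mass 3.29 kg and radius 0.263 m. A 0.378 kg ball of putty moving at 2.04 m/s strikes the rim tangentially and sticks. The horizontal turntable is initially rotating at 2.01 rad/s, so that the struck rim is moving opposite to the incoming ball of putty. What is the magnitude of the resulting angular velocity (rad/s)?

|ω_f| ≈ 1.00 rad/s

The axle reaction passes through the axle and exerts no torque about it; angular momentum about the axle is conserved through the impact.
I_p = (3.29)(0.263)² = 0.2276 kg·m². Taking the sense of the ball of putty's angular momentum as positive, L_{ball} = m v R = (0.378)(2.04)(0.263) = 0.2028 kg·m²/s.
L_i = −I_p ω_p + m v R = −(0.2276)(2.01) + 0.2028 = -0.2546 kg·m²/s.
After sticking, I_f = I_p + m R² = 0.2276 + (0.378)(0.263)² = 0.2537 kg·m².
ω_f = L_i / I_f = -0.2546 / 0.2537 = -1.004 rad/s.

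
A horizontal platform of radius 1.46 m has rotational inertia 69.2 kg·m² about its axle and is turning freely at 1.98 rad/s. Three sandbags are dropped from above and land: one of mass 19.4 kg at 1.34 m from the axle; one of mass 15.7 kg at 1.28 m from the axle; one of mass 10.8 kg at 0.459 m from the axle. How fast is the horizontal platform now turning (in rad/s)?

ω_f ≈ 1.04 rad/s

No external torque acts about the axle; L_before = L_after.
Added inertia Σmr² = (19.4)(1.34)² + (15.7)(1.28)² + (10.8)(0.459)² = 62.83 kg·m²; I_f = 69.20 + 62.83 = 132.0 kg·m².
ω_f = I_p ω_i / I_f = (69.20)(1.98) / 132.0 = 1.038 rad/s.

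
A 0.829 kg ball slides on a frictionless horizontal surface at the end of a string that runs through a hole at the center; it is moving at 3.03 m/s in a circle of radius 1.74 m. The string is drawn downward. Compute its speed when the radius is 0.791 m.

Central (radial) force ⇒ zero torque about the center ⇒ m v r is constant.
v₂ = v₁ r₁ / r₂ = (3.03)(1.74) / (0.791) = 6.665 m/s.

v₂ ≈ 6.67 m/s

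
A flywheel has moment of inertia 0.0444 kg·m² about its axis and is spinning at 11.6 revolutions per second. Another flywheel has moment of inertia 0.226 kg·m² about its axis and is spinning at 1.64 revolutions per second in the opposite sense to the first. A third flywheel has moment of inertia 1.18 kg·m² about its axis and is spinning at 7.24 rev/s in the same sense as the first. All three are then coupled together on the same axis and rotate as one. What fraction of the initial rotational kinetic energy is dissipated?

No external torque acts about the common axis, so total angular momentum is conserved.
Taking A's sense as positive: L = (0.04440)(11.6) − (0.2260)(1.64) + (1.180)(7.24) = 8.688 kg·m²·rev/s.
Combined I = 0.04440 + 0.2260 + 1.180 = 1.450 kg·m².
ω_f = L / I = 8.688 / 1.450 = 5.990 rev/s.
KE_i = ½ΣIω² = 1351 J; KE_f = ½(1.450)(37.63)² = 1027 J.
Fraction dissipated = (KE_i − KE_f)/KE_i = 0.2396.

fraction ≈ 0.240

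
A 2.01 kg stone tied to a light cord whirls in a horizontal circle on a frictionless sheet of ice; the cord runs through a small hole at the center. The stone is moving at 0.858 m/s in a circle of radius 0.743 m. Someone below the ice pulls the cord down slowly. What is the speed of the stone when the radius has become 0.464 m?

The only horizontal force on the mass is along the cord (radial), so it exerts no torque about the hole and angular momentum m v r is conserved.
v₂ = v₁ r₁ / r₂ = (0.858)(0.743) / (0.464) = 1.374 m/s.

v₂ ≈ 1.37 m/s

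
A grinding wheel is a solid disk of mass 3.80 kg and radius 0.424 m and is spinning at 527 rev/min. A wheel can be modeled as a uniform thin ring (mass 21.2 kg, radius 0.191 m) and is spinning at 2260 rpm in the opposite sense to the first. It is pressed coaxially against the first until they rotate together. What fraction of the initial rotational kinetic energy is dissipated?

No external torque acts about the common axis, so total angular momentum is conserved.
Moments of inertia: I_A = ½(3.80)(0.424)² = 0.3416 kg·m²; I_B = (21.2)(0.191)² = 0.7734 kg·m².
Taking A's sense as positive: L = (0.3416)(527) − (0.7734)(2260) = -1568 kg·m²·rpm.
Combined I = 0.3416 + 0.7734 = 1.115 kg·m².
ω_f = L / I = -1568 / 1.115 = -1406 rpm.
KE_i = ½ΣIω² = 22180 J; KE_f = ½(1.115)(147.3)² = 12090 J.
Fraction dissipated = (KE_i − KE_f)/KE_i = 0.4550.

fraction ≈ 0.455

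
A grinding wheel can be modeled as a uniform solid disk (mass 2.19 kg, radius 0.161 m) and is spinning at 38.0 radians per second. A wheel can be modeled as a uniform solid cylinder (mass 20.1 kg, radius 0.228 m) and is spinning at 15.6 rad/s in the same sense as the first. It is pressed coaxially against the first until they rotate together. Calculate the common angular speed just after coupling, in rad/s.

|ω_f| ≈ 16.8 rad/s

No external torque acts about the common axis, so total angular momentum is conserved.
Moments of inertia: I_A = ½(2.19)(0.161)² = 0.02838 kg·m²; I_B = ½(20.1)(0.228)² = 0.5224 kg·m².
Taking A's sense as positive: L = (0.02838)(38.0) + (0.5224)(15.6) = 9.229 kg·m²·rad/s.
Combined I = 0.02838 + 0.5224 = 0.5508 kg·m².
ω_f = L / I = 9.229 / 0.5508 = 16.75 rad/s.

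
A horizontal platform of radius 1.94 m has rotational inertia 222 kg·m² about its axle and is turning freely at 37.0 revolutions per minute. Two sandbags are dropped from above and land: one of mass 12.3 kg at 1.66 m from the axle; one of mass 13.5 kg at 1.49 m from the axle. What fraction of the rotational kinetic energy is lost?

No external torque acts about the axle; L_before = L_after.
Added inertia Σmr² = (12.3)(1.66)² + (13.5)(1.49)² = 63.87 kg·m²; I_f = 222.0 + 63.87 = 285.9 kg·m².
ω_f = I_p ω_i / I_f = (222.0)(37.0) / 285.9 = 28.73 rpm.
KE_i = ½(222.0)(3.875 rad/s)² = 1666 J; KE_f = ½(285.9)(3.009)² = 1294 J.
Fraction lost = 0.2234.

fraction ≈ 0.223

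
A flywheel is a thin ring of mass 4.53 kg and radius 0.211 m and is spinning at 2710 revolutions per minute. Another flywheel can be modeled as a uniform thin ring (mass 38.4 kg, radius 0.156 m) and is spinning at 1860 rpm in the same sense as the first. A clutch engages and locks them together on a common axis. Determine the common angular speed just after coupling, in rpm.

No external torque acts about the common axis, so total angular momentum is conserved.
Moments of inertia: I_A = (4.53)(0.211)² = 0.2017 kg·m²; I_B = (38.4)(0.156)² = 0.9345 kg·m².
Taking A's sense as positive: L = (0.2017)(2710) + (0.9345)(1860) = 2285 kg·m²·rpm.
Combined I = 0.2017 + 0.9345 = 1.136 kg·m².
ω_f = L / I = 2285 / 1.136 = 2011 rpm.

|ω_f| ≈ 2010 rpm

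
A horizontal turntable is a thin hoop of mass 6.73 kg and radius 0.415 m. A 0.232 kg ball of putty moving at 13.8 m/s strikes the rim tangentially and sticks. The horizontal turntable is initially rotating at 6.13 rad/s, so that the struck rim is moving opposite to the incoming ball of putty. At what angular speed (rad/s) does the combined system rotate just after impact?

|ω_f| ≈ 4.82 rad/s

About the axle the impulsive forces during the collision are internal, so angular momentum about that axis is conserved.
I_p = (6.73)(0.415)² = 1.159 kg·m². Taking the sense of the ball of putty's angular momentum as positive, L_{ball} = m v R = (0.232)(13.8)(0.415) = 1.329 kg·m²/s.
L_i = −I_p ω_p + m v R = −(1.159)(6.13) + 1.329 = -5.776 kg·m²/s.
After sticking, I_f = I_p + m R² = 1.159 + (0.232)(0.415)² = 1.199 kg·m².
ω_f = L_i / I_f = -5.776 / 1.199 = -4.818 rad/s.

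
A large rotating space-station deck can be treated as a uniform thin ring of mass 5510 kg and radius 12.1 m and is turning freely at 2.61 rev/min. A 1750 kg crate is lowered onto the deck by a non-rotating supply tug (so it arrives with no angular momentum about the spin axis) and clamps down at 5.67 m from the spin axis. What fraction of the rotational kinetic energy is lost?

The added mass arrives with no angular momentum about the spin axis, and any external torque about the spin axis is negligible, so the system's angular momentum is conserved.
I_p = (5510)(12.1)² = 8.067e+05 kg·m².
Added inertia Σmr² = (1750)(5.67)² = 56260 kg·m²; I_f = 8.067e+05 + 56260 = 8.630e+05 kg·m².
ω_f = I_p ω_i / I_f = (8.067e+05)(2.61) / 8.630e+05 = 2.440 rpm.
KE_i = ½(8.067e+05)(0.2733 rad/s)² = 30130 J; KE_f = ½(8.630e+05)(0.2555)² = 28170 J.
Fraction lost = 0.06519.

fraction ≈ 0.0652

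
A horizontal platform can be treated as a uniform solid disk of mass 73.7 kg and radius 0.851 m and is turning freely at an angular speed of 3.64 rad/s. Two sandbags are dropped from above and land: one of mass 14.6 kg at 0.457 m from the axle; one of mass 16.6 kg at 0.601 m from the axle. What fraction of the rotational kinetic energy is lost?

The added mass arrives with no angular momentum about the axle, and any external torque about the axle is negligible, so the system's angular momentum is conserved.
I_p = ½(73.7)(0.851)² = 26.69 kg·m².
Added inertia Σmr² = (14.6)(0.457)² + (16.6)(0.601)² = 9.045 kg·m²; I_f = 26.69 + 9.045 = 35.73 kg·m².
ω_f = I_p ω_i / I_f = (26.69)(3.64) / 35.73 = 2.719 rad/s.
KE_i = ½(26.69)(3.640 rad/s)² = 176.8 J; KE_f = ½(35.73)(2.719)² = 132.0 J.
Fraction lost = 0.2531.

fraction ≈ 0.253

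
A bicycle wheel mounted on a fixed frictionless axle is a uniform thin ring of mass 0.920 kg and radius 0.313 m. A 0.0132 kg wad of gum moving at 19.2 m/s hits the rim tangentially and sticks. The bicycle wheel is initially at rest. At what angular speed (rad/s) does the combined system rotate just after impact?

|ω_f| ≈ 0.868 rad/s

The axle reaction passes through the axle and exerts no torque about it; angular momentum about the axle is conserved through the impact.
I_p = (0.920)(0.313)² = 0.09013 kg·m². Taking the sense of the wad of gum's angular momentum as positive, L_{wad} = m v R = (0.0132)(19.2)(0.313) = 0.07933 kg·m²/s.
L_i = 0 + 0.07933 = 0.07933 kg·m²/s.
After sticking, I_f = I_p + m R² = 0.09013 + (0.0132)(0.313)² = 0.09142 kg·m².
ω_f = L_i / I_f = 0.07933 / 0.09142 = 0.8677 rad/s.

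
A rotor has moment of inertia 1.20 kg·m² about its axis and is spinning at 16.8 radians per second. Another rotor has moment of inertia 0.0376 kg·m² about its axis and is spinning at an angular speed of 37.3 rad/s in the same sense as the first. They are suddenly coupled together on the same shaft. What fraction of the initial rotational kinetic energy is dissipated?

fraction ≈ 0.0392

No external torque acts about the common axis, so total angular momentum is conserved.
Taking A's sense as positive: L = (1.200)(16.8) + (0.03760)(37.3) = 21.56 kg·m²·rad/s.
Combined I = 1.200 + 0.03760 = 1.238 kg·m².
ω_f = L / I = 21.56 / 1.238 = 17.42 rad/s.
KE_i = ½ΣIω² = 195.5 J; KE_f = ½(1.238)(17.42)² = 187.8 J.
Fraction dissipated = (KE_i − KE_f)/KE_i = 0.03918.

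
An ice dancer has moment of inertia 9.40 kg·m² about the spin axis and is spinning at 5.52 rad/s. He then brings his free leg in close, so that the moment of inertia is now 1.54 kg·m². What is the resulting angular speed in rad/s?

ω₂ ≈ 33.7 rad/s

With no external torque about the axis, L is conserved: I₁ω₁ = I₂ω₂.
ω₂ = I₁ω₁ / I₂ = (9.400)(5.52 rad/s) / (1.540) = 33.69 rad/s.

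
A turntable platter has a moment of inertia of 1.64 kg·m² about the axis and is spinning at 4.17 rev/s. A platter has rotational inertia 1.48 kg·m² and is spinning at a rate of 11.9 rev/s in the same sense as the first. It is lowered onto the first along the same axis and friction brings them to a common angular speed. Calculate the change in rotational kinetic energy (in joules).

ΔKE ≈ -918 J

The coupling torques are internal; angular momentum about the shared axis is conserved.
Taking A's sense as positive: L = (1.640)(4.17) + (1.480)(11.9) = 24.45 kg·m²·rev/s.
Combined I = 1.640 + 1.480 = 3.120 kg·m².
ω_f = L / I = 24.45 / 3.120 = 7.837 rev/s.
KE_i = ½ΣIω² = 4700 J; KE_f = ½(3.120)(49.24)² = 3782 J.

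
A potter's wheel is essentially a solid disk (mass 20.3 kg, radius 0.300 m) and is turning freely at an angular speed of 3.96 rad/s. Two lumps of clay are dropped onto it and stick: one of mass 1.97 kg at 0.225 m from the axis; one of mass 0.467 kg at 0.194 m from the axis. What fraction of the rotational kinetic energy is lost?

No external torque acts about the axis; L_before = L_after.
I_p = ½(20.3)(0.300)² = 0.9135 kg·m².
Added inertia Σmr² = (1.97)(0.225)² + (0.467)(0.194)² = 0.1173 kg·m²; I_f = 0.9135 + 0.1173 = 1.031 kg·m².
ω_f = I_p ω_i / I_f = (0.9135)(3.96) / 1.031 = 3.509 rad/s.
KE_i = ½(0.9135)(3.960 rad/s)² = 7.163 J; KE_f = ½(1.031)(3.509)² = 6.347 J.
Fraction lost = 0.1138.

fraction ≈ 0.114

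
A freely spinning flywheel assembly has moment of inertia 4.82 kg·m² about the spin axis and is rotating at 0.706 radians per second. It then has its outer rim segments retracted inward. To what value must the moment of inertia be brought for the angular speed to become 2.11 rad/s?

No external torque acts about the spin axis, so angular momentum is conserved.
I₂ = I₁ω₁ / ω₂ = (4.82)(0.706) / (2.11) = 1.613 kg·m².

I₂ ≈ 1.61 kg·m²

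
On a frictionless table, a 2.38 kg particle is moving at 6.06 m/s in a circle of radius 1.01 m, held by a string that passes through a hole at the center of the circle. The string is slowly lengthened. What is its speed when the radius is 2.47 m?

The only horizontal force on the mass is along the cord (radial), so it exerts no torque about the hole and angular momentum m v r is conserved.
v₂ = v₁ r₁ / r₂ = (6.06)(1.01) / (2.47) = 2.478 m/s.

v₂ ≈ 2.48 m/s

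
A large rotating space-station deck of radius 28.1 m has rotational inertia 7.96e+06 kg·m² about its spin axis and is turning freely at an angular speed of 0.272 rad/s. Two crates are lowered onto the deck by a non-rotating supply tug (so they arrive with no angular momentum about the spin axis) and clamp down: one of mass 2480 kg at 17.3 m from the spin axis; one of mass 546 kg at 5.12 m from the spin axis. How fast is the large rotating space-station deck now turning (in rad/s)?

No external torque acts about the spin axis; L_before = L_after.
Added inertia Σmr² = (2480)(17.3)² + (546)(5.12)² = 7.566e+05 kg·m²; I_f = 7.960e+06 + 7.566e+05 = 8.717e+06 kg·m².
ω_f = I_p ω_i / I_f = (7.960e+06)(0.272) / 8.717e+06 = 0.2484 rad/s.

ω_f ≈ 0.248 rad/s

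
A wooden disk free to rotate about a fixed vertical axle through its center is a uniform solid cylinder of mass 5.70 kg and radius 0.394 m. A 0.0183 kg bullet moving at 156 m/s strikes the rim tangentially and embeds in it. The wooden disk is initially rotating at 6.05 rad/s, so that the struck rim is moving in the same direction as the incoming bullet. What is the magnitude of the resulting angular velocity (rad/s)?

|ω_f| ≈ 8.54 rad/s

About the axle the impulsive forces during the collision are internal, so angular momentum about that axis is conserved.
I_p = ½(5.70)(0.394)² = 0.4424 kg·m². Taking the sense of the bullet's angular momentum as positive, L_{bullet} = m v R = (0.0183)(156)(0.394) = 1.125 kg·m²/s.
L_i = +I_p ω_p + m v R = +(0.4424)(6.05) + 1.125 = 3.801 kg·m²/s.
After sticking, I_f = I_p + m R² = 0.4424 + (0.0183)(0.394)² = 0.4453 kg·m².
ω_f = L_i / I_f = 3.801 / 0.4453 = 8.538 rad/s.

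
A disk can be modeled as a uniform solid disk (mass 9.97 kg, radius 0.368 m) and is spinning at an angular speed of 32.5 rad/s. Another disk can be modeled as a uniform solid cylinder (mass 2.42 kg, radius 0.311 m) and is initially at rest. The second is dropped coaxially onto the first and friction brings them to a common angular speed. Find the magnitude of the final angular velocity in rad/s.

The coupling torques are internal; angular momentum about the shared axis is conserved.
Moments of inertia: I_A = ½(9.97)(0.368)² = 0.6751 kg·m²; I_B = ½(2.42)(0.311)² = 0.1170 kg·m².
Taking A's sense as positive: L = (0.6751)(32.5) = 21.94 kg·m²·rad/s.
Combined I = 0.6751 + 0.1170 = 0.7921 kg·m².
ω_f = L / I = 21.94 / 0.7921 = 27.70 rad/s.

|ω_f| ≈ 27.7 rad/s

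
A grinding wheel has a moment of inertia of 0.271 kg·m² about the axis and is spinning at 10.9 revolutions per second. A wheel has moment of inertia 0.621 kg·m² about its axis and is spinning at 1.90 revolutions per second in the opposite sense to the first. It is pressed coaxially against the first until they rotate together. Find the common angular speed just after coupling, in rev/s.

|ω_f| ≈ 1.99 rev/s

No external torque acts about the common axis, so total angular momentum is conserved.
Taking A's sense as positive: L = (0.2710)(10.9) − (0.6210)(1.90) = 1.774 kg·m²·rev/s.
Combined I = 0.2710 + 0.6210 = 0.8920 kg·m².
ω_f = L / I = 1.774 / 0.8920 = 1.989 rev/s.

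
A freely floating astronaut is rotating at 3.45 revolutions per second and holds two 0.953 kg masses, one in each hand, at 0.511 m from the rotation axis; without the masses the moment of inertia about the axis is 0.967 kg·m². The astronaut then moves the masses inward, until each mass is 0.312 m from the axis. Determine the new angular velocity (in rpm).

ω₂ ≈ 263 rpm

With no external torque about the axis, L is conserved: I₁ω₁ = I₂ω₂.
I₁ = 0.967 + 2(0.953)(0.511)² = 1.465 kg·m²; I₂ = 0.967 + 2(0.953)(0.312)² = 1.153 kg·m².
ω₂ = I₁ω₁ / I₂ = (1.465)(3.45 rev/s) / (1.153) = 4.384 rev/s = 263.1 rpm.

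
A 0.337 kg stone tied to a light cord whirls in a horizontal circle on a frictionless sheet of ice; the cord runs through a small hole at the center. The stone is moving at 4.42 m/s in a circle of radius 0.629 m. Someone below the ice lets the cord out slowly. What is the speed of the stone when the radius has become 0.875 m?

v₂ ≈ 3.18 m/s

Central (radial) force ⇒ zero torque about the center ⇒ m v r is constant.
v₂ = v₁ r₁ / r₂ = (4.42)(0.629) / (0.875) = 3.177 m/s.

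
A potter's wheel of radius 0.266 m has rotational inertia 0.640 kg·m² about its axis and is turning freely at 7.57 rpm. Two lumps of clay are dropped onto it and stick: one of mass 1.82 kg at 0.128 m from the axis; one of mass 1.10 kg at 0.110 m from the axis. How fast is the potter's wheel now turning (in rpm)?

No external torque acts about the axis; L_before = L_after.
Added inertia Σmr² = (1.82)(0.128)² + (1.10)(0.110)² = 0.04313 kg·m²; I_f = 0.6400 + 0.04313 = 0.6831 kg·m².
ω_f = I_p ω_i / I_f = (0.6400)(7.57) / 0.6831 = 7.092 rpm.

ω_f ≈ 7.09 rpm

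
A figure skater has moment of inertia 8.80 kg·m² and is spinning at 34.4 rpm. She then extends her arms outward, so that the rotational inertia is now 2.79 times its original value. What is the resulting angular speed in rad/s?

With no external torque about the axis, L is conserved: I₁ω₁ = I₂ω₂.
I₂ = 2.79 × 8.80 = 24.55 kg·m².
ω₂ = I₁ω₁ / I₂ = (8.800)(34.4 rpm) / (24.55) = 12.33 rpm = 1.291 rad/s.

ω₂ ≈ 1.29 rad/s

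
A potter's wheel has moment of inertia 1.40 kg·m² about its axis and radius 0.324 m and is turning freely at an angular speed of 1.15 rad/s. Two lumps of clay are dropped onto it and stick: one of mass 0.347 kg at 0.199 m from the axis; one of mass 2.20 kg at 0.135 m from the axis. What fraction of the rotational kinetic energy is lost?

The added mass arrives with no angular momentum about the axis, and any external torque about the axis is negligible, so the system's angular momentum is conserved.
Added inertia Σmr² = (0.347)(0.199)² + (2.20)(0.135)² = 0.05384 kg·m²; I_f = 1.400 + 0.05384 = 1.454 kg·m².
ω_f = I_p ω_i / I_f = (1.400)(1.15) / 1.454 = 1.107 rad/s.
KE_i = ½(1.400)(1.150 rad/s)² = 0.9257 J; KE_f = ½(1.454)(1.107)² = 0.8915 J.
Fraction lost = 0.03703.

fraction ≈ 0.0370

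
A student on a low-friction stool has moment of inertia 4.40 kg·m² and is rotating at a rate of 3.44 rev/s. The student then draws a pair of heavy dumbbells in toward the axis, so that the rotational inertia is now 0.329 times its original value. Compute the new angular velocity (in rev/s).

ω₂ ≈ 10.5 rev/s

Angular momentum about the spin axis is conserved since the torque about it is zero.
I₂ = 0.329 × 4.40 = 1.448 kg·m².
ω₂ = I₁ω₁ / I₂ = (4.400)(3.44 rev/s) / (1.448) = 10.46 rev/s.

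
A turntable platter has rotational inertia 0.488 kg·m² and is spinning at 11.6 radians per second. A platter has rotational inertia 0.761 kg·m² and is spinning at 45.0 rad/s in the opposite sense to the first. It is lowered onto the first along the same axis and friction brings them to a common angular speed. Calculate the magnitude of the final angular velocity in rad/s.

|ω_f| ≈ 22.9 rad/s

No external torque acts about the common axis, so total angular momentum is conserved.
Taking A's sense as positive: L = (0.4880)(11.6) − (0.7610)(45.0) = -28.58 kg·m²·rad/s.
Combined I = 0.4880 + 0.7610 = 1.249 kg·m².
ω_f = L / I = -28.58 / 1.249 = -22.89 rad/s.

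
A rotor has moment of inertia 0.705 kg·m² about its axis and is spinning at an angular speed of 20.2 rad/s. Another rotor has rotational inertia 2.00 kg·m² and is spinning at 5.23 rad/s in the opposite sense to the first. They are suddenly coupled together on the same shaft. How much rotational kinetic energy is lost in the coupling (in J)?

ΔKE lost ≈ 169 J

No external torque acts about the common axis, so total angular momentum is conserved.
Taking A's sense as positive: L = (0.7050)(20.2) − (2.000)(5.23) = 3.781 kg·m²·rad/s.
Combined I = 0.7050 + 2.000 = 2.705 kg·m².
ω_f = L / I = 3.781 / 2.705 = 1.398 rad/s.
KE_i = ½ΣIω² = 171.2 J; KE_f = ½(2.705)(1.398)² = 2.643 J.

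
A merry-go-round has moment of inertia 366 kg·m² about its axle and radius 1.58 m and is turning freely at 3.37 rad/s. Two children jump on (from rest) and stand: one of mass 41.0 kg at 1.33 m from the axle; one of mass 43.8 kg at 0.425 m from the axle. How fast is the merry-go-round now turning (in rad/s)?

No external torque acts about the axle; L_before = L_after.
Added inertia Σmr² = (41.0)(1.33)² + (43.8)(0.425)² = 80.44 kg·m²; I_f = 366.0 + 80.44 = 446.4 kg·m².
ω_f = I_p ω_i / I_f = (366.0)(3.37) / 446.4 = 2.763 rad/s.

ω_f ≈ 2.76 rad/s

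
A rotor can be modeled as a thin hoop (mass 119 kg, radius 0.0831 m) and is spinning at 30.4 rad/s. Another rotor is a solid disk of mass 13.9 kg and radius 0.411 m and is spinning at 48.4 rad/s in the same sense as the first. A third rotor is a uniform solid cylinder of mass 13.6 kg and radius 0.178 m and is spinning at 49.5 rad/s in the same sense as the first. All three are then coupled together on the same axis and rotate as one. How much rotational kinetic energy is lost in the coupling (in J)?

No external torque acts about the common axis, so total angular momentum is conserved.
Moments of inertia: I_A = (119)(0.0831)² = 0.8218 kg·m²; I_B = ½(13.9)(0.411)² = 1.174 kg·m²; I_C = ½(13.6)(0.178)² = 0.2155 kg·m².
Taking A's sense as positive: L = (0.8218)(30.4) + (1.174)(48.4) + (0.2155)(49.5) = 92.47 kg·m²·rad/s.
Combined I = 0.8218 + 1.174 + 0.2155 = 2.211 kg·m².
ω_f = L / I = 92.47 / 2.211 = 41.82 rad/s.
KE_i = ½ΣIω² = 2019 J; KE_f = ½(2.211)(41.82)² = 1933 J.

ΔKE lost ≈ 85.4 J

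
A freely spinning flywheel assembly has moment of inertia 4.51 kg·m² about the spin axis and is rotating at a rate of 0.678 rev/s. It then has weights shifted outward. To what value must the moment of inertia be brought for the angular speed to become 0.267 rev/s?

No external torque acts about the spin axis, so angular momentum is conserved.
I₂ = I₁ω₁ / ω₂ = (4.51)(0.678) / (0.267) = 11.45 kg·m².

I₂ ≈ 11.5 kg·m²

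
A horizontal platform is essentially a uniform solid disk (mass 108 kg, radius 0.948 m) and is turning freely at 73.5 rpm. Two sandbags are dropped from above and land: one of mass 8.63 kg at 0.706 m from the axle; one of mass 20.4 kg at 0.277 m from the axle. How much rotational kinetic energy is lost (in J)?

The added mass arrives with no angular momentum about the axle, and any external torque about the axle is negligible, so the system's angular momentum is conserved.
I_p = ½(108)(0.948)² = 48.53 kg·m².
Added inertia Σmr² = (8.63)(0.706)² + (20.4)(0.277)² = 5.867 kg·m²; I_f = 48.53 + 5.867 = 54.40 kg·m².
ω_f = I_p ω_i / I_f = (48.53)(73.5) / 54.40 = 65.57 rpm.
KE_i = ½(48.53)(7.697 rad/s)² = 1438 J; KE_f = ½(54.40)(6.867)² = 1282 J.

energy lost ≈ 155 J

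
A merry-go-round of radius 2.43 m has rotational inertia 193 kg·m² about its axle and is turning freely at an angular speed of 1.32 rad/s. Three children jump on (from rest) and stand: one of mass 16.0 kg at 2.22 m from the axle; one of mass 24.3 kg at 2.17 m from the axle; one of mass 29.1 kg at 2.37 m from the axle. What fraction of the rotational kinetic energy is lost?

fraction ≈ 0.649

No external torque acts about the axle; L_before = L_after.
Added inertia Σmr² = (16.0)(2.22)² + (24.3)(2.17)² + (29.1)(2.37)² = 356.7 kg·m²; I_f = 193.0 + 356.7 = 549.7 kg·m².
ω_f = I_p ω_i / I_f = (193.0)(1.32) / 549.7 = 0.4634 rad/s.
KE_i = ½(193.0)(1.320 rad/s)² = 168.1 J; KE_f = ½(549.7)(0.4634)² = 59.03 J.
Fraction lost = 0.6489.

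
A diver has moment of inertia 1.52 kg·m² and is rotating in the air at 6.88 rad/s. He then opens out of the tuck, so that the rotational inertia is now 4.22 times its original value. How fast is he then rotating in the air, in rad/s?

No external torque acts about the spin axis, so angular momentum is conserved.
I₂ = 4.22 × 1.52 = 6.414 kg·m².
ω₂ = I₁ω₁ / I₂ = (1.520)(6.88 rad/s) / (6.414) = 1.630 rad/s.

ω₂ ≈ 1.63 rad/s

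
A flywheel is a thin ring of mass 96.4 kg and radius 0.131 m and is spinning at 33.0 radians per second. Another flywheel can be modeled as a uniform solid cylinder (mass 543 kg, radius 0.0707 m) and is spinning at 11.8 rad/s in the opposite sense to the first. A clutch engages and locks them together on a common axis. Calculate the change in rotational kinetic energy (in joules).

ΔKE ≈ -748 J

No external torque acts about the common axis, so total angular momentum is conserved.
Moments of inertia: I_A = (96.4)(0.131)² = 1.654 kg·m²; I_B = ½(543)(0.0707)² = 1.357 kg·m².
Taking A's sense as positive: L = (1.654)(33.0) − (1.357)(11.8) = 38.58 kg·m²·rad/s.
Combined I = 1.654 + 1.357 = 3.011 kg·m².
ω_f = L / I = 38.58 / 3.011 = 12.81 rad/s.
KE_i = ½ΣIω² = 995.3 J; KE_f = ½(3.011)(12.81)² = 247.1 J.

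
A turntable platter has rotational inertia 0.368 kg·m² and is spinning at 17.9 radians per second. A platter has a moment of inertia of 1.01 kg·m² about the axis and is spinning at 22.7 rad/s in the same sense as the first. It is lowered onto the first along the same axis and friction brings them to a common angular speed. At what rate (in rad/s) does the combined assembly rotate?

|ω_f| ≈ 21.4 rad/s

The coupling torques are internal; angular momentum about the shared axis is conserved.
Taking A's sense as positive: L = (0.3680)(17.9) + (1.010)(22.7) = 29.51 kg·m²·rad/s.
Combined I = 0.3680 + 1.010 = 1.378 kg·m².
ω_f = L / I = 29.51 / 1.378 = 21.42 rad/s.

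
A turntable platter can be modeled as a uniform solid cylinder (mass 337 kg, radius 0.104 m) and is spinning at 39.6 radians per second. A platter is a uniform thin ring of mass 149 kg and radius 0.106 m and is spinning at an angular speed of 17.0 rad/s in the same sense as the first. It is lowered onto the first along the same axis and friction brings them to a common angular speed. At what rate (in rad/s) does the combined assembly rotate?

|ω_f| ≈ 28.8 rad/s

The coupling torques are internal; angular momentum about the shared axis is conserved.
Moments of inertia: I_A = ½(337)(0.104)² = 1.822 kg·m²; I_B = (149)(0.106)² = 1.674 kg·m².
Taking A's sense as positive: L = (1.822)(39.6) + (1.674)(17.0) = 100.6 kg·m²·rad/s.
Combined I = 1.822 + 1.674 = 3.497 kg·m².
ω_f = L / I = 100.6 / 3.497 = 28.78 rad/s.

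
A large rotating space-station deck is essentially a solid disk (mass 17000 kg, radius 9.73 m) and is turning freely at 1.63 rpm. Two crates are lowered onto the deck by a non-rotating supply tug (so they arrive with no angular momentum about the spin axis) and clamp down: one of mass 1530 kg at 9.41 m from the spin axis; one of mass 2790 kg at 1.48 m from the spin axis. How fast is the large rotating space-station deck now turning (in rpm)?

ω_f ≈ 1.39 rpm

The added mass arrives with no angular momentum about the spin axis, and any external torque about the spin axis is negligible, so the system's angular momentum is conserved.
I_p = ½(17000)(9.73)² = 8.047e+05 kg·m².
Added inertia Σmr² = (1530)(9.41)² + (2790)(1.48)² = 1.416e+05 kg·m²; I_f = 8.047e+05 + 1.416e+05 = 9.463e+05 kg·m².
ω_f = I_p ω_i / I_f = (8.047e+05)(1.63) / 9.463e+05 = 1.386 rpm.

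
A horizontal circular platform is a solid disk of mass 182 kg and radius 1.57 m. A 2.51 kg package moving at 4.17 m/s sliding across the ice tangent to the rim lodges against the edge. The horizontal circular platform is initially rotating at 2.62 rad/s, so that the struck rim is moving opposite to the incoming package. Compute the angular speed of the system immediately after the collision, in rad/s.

About the central axle the impulsive forces during the collision are internal, so angular momentum about that axis is conserved.
I_p = ½(182)(1.57)² = 224.3 kg·m². Taking the sense of the package's angular momentum as positive, L_{package} = m v R = (2.51)(4.17)(1.57) = 16.43 kg·m²/s.
L_i = −I_p ω_p + m v R = −(224.3)(2.62) + 16.43 = -571.2 kg·m²/s.
After sticking, I_f = I_p + m R² = 224.3 + (2.51)(1.57)² = 230.5 kg·m².
ω_f = L_i / I_f = -571.2 / 230.5 = -2.478 rad/s.

|ω_f| ≈ 2.48 rad/s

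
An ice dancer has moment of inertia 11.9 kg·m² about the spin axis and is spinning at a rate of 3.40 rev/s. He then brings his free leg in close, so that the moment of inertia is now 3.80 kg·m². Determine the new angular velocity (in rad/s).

ω₂ ≈ 66.9 rad/s

No external torque acts about the spin axis, so angular momentum is conserved.
ω₂ = I₁ω₁ / I₂ = (11.90)(3.40 rev/s) / (3.800) = 10.65 rev/s = 66.90 rad/s.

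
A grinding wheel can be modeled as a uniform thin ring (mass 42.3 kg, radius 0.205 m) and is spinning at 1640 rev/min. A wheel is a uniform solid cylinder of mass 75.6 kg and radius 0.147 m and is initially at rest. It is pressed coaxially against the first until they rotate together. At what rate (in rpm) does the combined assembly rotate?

|ω_f| ≈ 1120 rpm

No external torque acts about the common axis, so total angular momentum is conserved.
Moments of inertia: I_A = (42.3)(0.205)² = 1.778 kg·m²; I_B = ½(75.6)(0.147)² = 0.8168 kg·m².
Taking A's sense as positive: L = (1.778)(1640) = 2915 kg·m²·rpm.
Combined I = 1.778 + 0.8168 = 2.594 kg·m².
ω_f = L / I = 2915 / 2.594 = 1124 rpm.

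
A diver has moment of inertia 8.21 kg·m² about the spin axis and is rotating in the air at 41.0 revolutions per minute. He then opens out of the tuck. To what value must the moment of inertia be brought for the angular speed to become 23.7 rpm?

I₂ ≈ 14.2 kg·m²

With no external torque about the axis, L is conserved: I₁ω₁ = I₂ω₂.
I₂ = I₁ω₁ / ω₂ = (8.21)(41.0) / (23.7) = 14.20 kg·m².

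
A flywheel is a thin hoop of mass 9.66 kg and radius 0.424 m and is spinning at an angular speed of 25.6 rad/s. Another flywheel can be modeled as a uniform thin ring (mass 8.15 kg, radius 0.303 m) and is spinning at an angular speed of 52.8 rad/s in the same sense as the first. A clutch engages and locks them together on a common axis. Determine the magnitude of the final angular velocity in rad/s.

The coupling torques are internal; angular momentum about the shared axis is conserved.
Moments of inertia: I_A = (9.66)(0.424)² = 1.737 kg·m²; I_B = (8.15)(0.303)² = 0.7482 kg·m².
Taking A's sense as positive: L = (1.737)(25.6) + (0.7482)(52.8) = 83.97 kg·m²·rad/s.
Combined I = 1.737 + 0.7482 = 2.485 kg·m².
ω_f = L / I = 83.97 / 2.485 = 33.79 rad/s.

|ω_f| ≈ 33.8 rad/s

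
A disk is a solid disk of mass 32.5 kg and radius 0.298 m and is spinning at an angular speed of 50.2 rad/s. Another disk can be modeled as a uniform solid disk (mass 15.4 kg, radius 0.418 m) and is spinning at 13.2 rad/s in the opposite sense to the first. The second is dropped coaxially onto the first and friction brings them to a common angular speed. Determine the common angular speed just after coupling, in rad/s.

The coupling torques are internal; angular momentum about the shared axis is conserved.
Moments of inertia: I_A = ½(32.5)(0.298)² = 1.443 kg·m²; I_B = ½(15.4)(0.418)² = 1.345 kg·m².
Taking A's sense as positive: L = (1.443)(50.2) − (1.345)(13.2) = 54.68 kg·m²·rad/s.
Combined I = 1.443 + 1.345 = 2.788 kg·m².
ω_f = L / I = 54.68 / 2.788 = 19.61 rad/s.

|ω_f| ≈ 19.6 rad/s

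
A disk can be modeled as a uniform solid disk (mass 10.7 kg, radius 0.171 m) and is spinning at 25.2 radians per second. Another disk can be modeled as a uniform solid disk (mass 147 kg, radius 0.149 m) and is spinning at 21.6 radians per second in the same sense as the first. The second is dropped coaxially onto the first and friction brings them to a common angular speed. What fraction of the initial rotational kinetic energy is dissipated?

No external torque acts about the common axis, so total angular momentum is conserved.
Moments of inertia: I_A = ½(10.7)(0.171)² = 0.1564 kg·m²; I_B = ½(147)(0.149)² = 1.632 kg·m².
Taking A's sense as positive: L = (0.1564)(25.2) + (1.632)(21.6) = 39.19 kg·m²·rad/s.
Combined I = 0.1564 + 1.632 = 1.788 kg·m².
ω_f = L / I = 39.19 / 1.788 = 21.91 rad/s.
KE_i = ½ΣIω² = 430.3 J; KE_f = ½(1.788)(21.91)² = 429.4 J.
Fraction dissipated = (KE_i − KE_f)/KE_i = 0.002150.

fraction ≈ 0.00215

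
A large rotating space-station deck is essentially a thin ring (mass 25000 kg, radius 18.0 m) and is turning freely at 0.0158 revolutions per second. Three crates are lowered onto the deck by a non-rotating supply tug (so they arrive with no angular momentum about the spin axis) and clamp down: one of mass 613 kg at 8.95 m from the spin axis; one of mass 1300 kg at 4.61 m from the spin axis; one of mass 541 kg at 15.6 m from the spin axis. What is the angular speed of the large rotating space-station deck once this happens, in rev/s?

ω_f ≈ 0.0154 rev/s

The added mass arrives with no angular momentum about the spin axis, and any external torque about the spin axis is negligible, so the system's angular momentum is conserved.
I_p = (25000)(18.0)² = 8.100e+06 kg·m².
Added inertia Σmr² = (613)(8.95)² + (1300)(4.61)² + (541)(15.6)² = 2.084e+05 kg·m²; I_f = 8.100e+06 + 2.084e+05 = 8.308e+06 kg·m².
ω_f = I_p ω_i / I_f = (8.100e+06)(0.0158) / 8.308e+06 = 0.01540 rev/s.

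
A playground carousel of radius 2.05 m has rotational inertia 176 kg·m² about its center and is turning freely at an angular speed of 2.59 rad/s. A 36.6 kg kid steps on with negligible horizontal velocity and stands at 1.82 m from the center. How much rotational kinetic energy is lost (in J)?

The added mass arrives with no angular momentum about the center, and any external torque about the center is negligible, so the system's angular momentum is conserved.
Added inertia Σmr² = (36.6)(1.82)² = 121.2 kg·m²; I_f = 176.0 + 121.2 = 297.2 kg·m².
ω_f = I_p ω_i / I_f = (176.0)(2.59) / 297.2 = 1.534 rad/s.
KE_i = ½(176.0)(2.590 rad/s)² = 590.3 J; KE_f = ½(297.2)(1.534)² = 349.5 J.

energy lost ≈ 241 J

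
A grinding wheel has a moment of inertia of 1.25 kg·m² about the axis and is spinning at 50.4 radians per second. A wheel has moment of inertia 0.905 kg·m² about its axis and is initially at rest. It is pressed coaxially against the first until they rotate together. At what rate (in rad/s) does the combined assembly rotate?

|ω_f| ≈ 29.2 rad/s

The coupling torques are internal; angular momentum about the shared axis is conserved.
Taking A's sense as positive: L = (1.250)(50.4) = 63.00 kg·m²·rad/s.
Combined I = 1.250 + 0.9050 = 2.155 kg·m².
ω_f = L / I = 63.00 / 2.155 = 29.23 rad/s.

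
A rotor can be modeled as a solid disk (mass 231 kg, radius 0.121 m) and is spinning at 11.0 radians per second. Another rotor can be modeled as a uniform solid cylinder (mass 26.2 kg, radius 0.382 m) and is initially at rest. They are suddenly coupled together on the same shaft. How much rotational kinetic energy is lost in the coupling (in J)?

The coupling torques are internal; angular momentum about the shared axis is conserved.
Moments of inertia: I_A = ½(231)(0.121)² = 1.691 kg·m²; I_B = ½(26.2)(0.382)² = 1.912 kg·m².
Taking A's sense as positive: L = (1.691)(11.0) = 18.60 kg·m²·rad/s.
Combined I = 1.691 + 1.912 = 3.603 kg·m².
ω_f = L / I = 18.60 / 3.603 = 5.163 rad/s.
KE_i = ½ΣIω² = 102.3 J; KE_f = ½(3.603)(5.163)² = 48.02 J.

ΔKE lost ≈ 54.3 J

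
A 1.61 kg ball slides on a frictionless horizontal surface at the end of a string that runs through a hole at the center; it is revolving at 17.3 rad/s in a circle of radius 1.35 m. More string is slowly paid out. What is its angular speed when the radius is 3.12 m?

ω₂ ≈ 3.24 rad/s

The constraining force is radial, so m r² ω about the center is conserved.
ω₂ = ω₁ (r₁/r₂)² = (17.3)(1.35/3.12)² = 3.239 rad/s.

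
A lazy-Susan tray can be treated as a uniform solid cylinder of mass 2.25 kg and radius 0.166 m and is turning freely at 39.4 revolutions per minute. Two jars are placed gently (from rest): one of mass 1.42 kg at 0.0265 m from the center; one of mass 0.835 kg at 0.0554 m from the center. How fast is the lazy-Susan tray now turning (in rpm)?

ω_f ≈ 35.3 rpm

The added mass arrives with no angular momentum about the center, and any external torque about the center is negligible, so the system's angular momentum is conserved.
I_p = ½(2.25)(0.166)² = 0.03100 kg·m².
Added inertia Σmr² = (1.42)(0.0265)² + (0.835)(0.0554)² = 0.003560 kg·m²; I_f = 0.03100 + 0.003560 = 0.03456 kg·m².
ω_f = I_p ω_i / I_f = (0.03100)(39.4) / 0.03456 = 35.34 rpm.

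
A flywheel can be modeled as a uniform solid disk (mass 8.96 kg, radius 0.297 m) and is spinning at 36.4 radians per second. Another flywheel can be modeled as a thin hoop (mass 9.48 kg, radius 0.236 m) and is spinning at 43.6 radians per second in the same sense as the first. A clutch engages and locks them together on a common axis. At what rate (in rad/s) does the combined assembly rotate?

|ω_f| ≈ 40.5 rad/s

No external torque acts about the common axis, so total angular momentum is conserved.
Moments of inertia: I_A = ½(8.96)(0.297)² = 0.3952 kg·m²; I_B = (9.48)(0.236)² = 0.5280 kg·m².
Taking A's sense as positive: L = (0.3952)(36.4) + (0.5280)(43.6) = 37.41 kg·m²·rad/s.
Combined I = 0.3952 + 0.5280 = 0.9232 kg·m².
ω_f = L / I = 37.41 / 0.9232 = 40.52 rad/s.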